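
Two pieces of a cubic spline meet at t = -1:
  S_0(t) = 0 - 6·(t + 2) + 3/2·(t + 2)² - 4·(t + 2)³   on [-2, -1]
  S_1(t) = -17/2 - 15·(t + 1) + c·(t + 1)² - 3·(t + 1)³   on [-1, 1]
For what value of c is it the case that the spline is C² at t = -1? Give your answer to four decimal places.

S_0''(t) = 3 - 24·(t + 2), so S_0''(-1) = -21. On the right, S_1''(-1) = 2c, so c = -21/2.

-10.5000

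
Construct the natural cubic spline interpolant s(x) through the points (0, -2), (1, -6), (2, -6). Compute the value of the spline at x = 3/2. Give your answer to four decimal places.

-6.3750

Let M_i = s''(x_i). Step sizes h_i = 1, 1; slopes of the chords Δ_i = (y_(i+1) - y_i)/h_i = -4, 0.
  1·M_0 + 4·M_1 + 1·M_2 = 6(Δ_1 - Δ_0) = 24
Natural end conditions: M_0 = M_2 = 0.
Forward elimination and back-substitution give M_0 = 0, M_1 = 6, M_2 = 0.
On [1, 2], s(x) = -6 - 2·(x - 1) + 3·(x - 1)² - 1·(x - 1)³.
With (x - 1) = 1/2: s(3/2) = -51/8.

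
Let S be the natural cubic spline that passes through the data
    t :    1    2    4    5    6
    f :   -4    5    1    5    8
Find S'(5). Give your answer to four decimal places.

Let M_i = S''(x_i). Step sizes h_i = 1, 2, 1, 1; slopes of the chords Δ_i = (y_(i+1) - y_i)/h_i = 9, -2, 4, 3.
  1·M_0 + 6·M_1 + 2·M_2 = 6(Δ_1 - Δ_0) = -66
  2·M_1 + 6·M_2 + 1·M_3 = 6(Δ_2 - Δ_1) = 36
  1·M_2 + 4·M_3 + 1·M_4 = 6(Δ_3 - Δ_2) = -6
Natural end conditions: M_0 = M_4 = 0.
Forward elimination and back-substitution give M_0 = 0, M_1 = -909/61, M_2 = 714/61, M_3 = -270/61, M_4 = 0.
On [5, 6], S'(t) = b_3 + 2c_3·(t - 5) + 3d_3·(t - 5)² with b_3 = Δ_3 - h_3(2M_3 + M_4)/6 = 273/61, c_3 = M_3/2 = -135/61, d_3 = (M_4 - M_3)/(6h_3) = 45/61. So S'(5) = 273/61.

4.4754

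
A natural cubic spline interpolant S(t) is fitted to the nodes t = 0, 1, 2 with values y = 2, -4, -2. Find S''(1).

12

Put M_i = S'' at the i-th knot. Here h = (1, 1) and Δ = (-6, 2), so the interior equations h_(i-1)·M_(i-1) + 2(h_(i-1)+h_i)·M_i + h_i·M_(i+1) = 6(Δ_i − Δ_(i-1)) read
  1·M_0 + 4·M_1 + 1·M_2 = 6(Δ_1 - Δ_0) = 48
Natural end conditions: M_0 = M_2 = 0.
Solving: M_0 = 0, M_1 = 12, M_2 = 0.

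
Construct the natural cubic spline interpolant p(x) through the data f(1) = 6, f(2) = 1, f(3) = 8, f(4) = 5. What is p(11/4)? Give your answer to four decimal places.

6.4813

Put m_i = p'' at the i-th knot. Here h = (1, 1, 1) and Δ = (-5, 7, -3), so the interior equations h_(i-1)·m_(i-1) + 2(h_(i-1)+h_i)·m_i + h_i·m_(i+1) = 6(Δ_i − Δ_(i-1)) read
  1·m_0 + 4·m_1 + 1·m_2 = 6(Δ_1 - Δ_0) = 72
  1·m_1 + 4·m_2 + 1·m_3 = 6(Δ_2 - Δ_1) = -60
Natural end conditions: m_0 = m_3 = 0.
Solving the tridiagonal system: m_0 = 0, m_1 = 116/5, m_2 = -104/5, m_3 = 0.
On [2, 3], p(x) = 1 + 41/15·(x - 2) + 58/5·(x - 2)² - 22/3·(x - 2)³.
With (x - 2) = 3/4: p(11/4) = 1037/160.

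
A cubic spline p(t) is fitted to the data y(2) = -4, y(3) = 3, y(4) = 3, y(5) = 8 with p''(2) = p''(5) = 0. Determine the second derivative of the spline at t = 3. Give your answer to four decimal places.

Put m_i = p'' at the i-th knot. Here h = (1, 1, 1) and Δ = (7, 0, 5), so the interior equations h_(i-1)·m_(i-1) + 2(h_(i-1)+h_i)·m_i + h_i·m_(i+1) = 6(Δ_i − Δ_(i-1)) read
  1·m_0 + 4·m_1 + 1·m_2 = 6(Δ_1 - Δ_0) = -42
  1·m_1 + 4·m_2 + 1·m_3 = 6(Δ_2 - Δ_1) = 30
Natural end conditions: m_0 = m_3 = 0.
Forward elimination and back-substitution give m_0 = 0, m_1 = -66/5, m_2 = 54/5, m_3 = 0.

-13.2000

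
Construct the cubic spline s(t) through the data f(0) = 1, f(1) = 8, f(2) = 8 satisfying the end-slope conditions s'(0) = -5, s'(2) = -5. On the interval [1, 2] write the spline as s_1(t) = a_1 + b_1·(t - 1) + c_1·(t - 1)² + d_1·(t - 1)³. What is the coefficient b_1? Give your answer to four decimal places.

7.7500

With M_i denoting the second derivative at x_i, h_i = 1, 1, and Δ_i = (y_(i+1) − y_i)/h_i = 7, 0:
  1·M_0 + 4·M_1 + 1·M_2 = 6(Δ_1 - Δ_0) = -42
Clamped end conditions give two more equations: 2h_0·M_0 + h_0·M_1 = 6(Δ_0 - s'(0)) = 72 and h_1·M_1 + 2h_1·M_2 = 6(s'(2) - Δ_1) = -30.
Forward elimination and back-substitution give M_0 = 93/2, M_1 = -21, M_2 = -9/2.
On [1, 2], with s_1(t) = a_1 + b_1·(t - 1) + c_1·(t - 1)² + d_1·(t - 1)³: c_1 = M_1/2 = -21/2, d_1 = (M_2 - M_1)/(6h_1) = 11/4, b_1 = Δ_1 - h_1(2M_1 + M_2)/6 = 31/4.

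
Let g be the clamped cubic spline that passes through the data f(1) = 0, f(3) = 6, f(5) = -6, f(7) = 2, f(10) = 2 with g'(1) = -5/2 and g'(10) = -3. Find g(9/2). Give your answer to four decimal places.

-3.5200

With m_i denoting the second derivative at x_i, h_i = 2, 2, 2, 3, and Δ_i = (y_(i+1) − y_i)/h_i = 3, -6, 4, 0:
  2·m_0 + 8·m_1 + 2·m_2 = 6(Δ_1 - Δ_0) = -54
  2·m_1 + 8·m_2 + 2·m_3 = 6(Δ_2 - Δ_1) = 60
  2·m_2 + 10·m_3 + 3·m_4 = 6(Δ_3 - Δ_2) = -24
Clamped end conditions give two more equations: 2h_0·m_0 + h_0·m_1 = 6(Δ_0 - g'(1)) = 33 and h_3·m_3 + 2h_3·m_4 = 6(g'(10) - Δ_3) = -18.
Forward elimination and back-substitution give m_0 = 4141/276, m_1 = -932/69, m_2 = 3319/276, m_3 = -317/69, m_4 = -97/138.
On [3, 5], g(x) = 6 - 277/276·(x - 3) - 466/69·(x - 3)² + 783/368·(x - 3)³.
With (x - 3) = 3/2: g(9/2) = -10363/2944.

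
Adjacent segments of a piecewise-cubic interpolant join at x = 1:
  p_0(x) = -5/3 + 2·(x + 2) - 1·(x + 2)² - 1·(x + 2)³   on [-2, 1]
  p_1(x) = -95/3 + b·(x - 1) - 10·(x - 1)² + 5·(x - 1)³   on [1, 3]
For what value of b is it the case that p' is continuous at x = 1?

p_0'(x) = 2 - 2·(x + 2) - 3·(x + 2)², so p_0'(1) = -31. On the right, p_1'(1) = b, so b = -31.

-31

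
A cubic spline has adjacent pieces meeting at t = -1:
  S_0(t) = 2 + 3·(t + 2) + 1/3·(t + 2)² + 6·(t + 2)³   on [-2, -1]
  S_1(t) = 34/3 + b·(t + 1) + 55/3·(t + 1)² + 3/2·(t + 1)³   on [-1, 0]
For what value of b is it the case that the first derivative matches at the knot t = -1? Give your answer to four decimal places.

21.6667

S_0'(t) = 3 + 2/3·(t + 2) + 18·(t + 2)², so S_0'(-1) = 65/3. On the right, S_1'(-1) = b, so b = 65/3.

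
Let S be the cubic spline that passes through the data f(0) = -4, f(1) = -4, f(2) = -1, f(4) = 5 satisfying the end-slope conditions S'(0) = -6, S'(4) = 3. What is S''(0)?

18

With m_i denoting the second derivative at x_i, h_i = 1, 1, 2, and Δ_i = (y_(i+1) − y_i)/h_i = 0, 3, 3:
  1·m_0 + 4·m_1 + 1·m_2 = 6(Δ_1 - Δ_0) = 18
  1·m_1 + 6·m_2 + 2·m_3 = 6(Δ_2 - Δ_1) = 0
Clamped end conditions give two more equations: 2h_0·m_0 + h_0·m_1 = 6(Δ_0 - S'(0)) = 36 and h_2·m_2 + 2h_2·m_3 = 6(S'(4) - Δ_2) = 0.
Hence m_0 = 18, m_1 = 0, m_2 = 0, m_3 = 0.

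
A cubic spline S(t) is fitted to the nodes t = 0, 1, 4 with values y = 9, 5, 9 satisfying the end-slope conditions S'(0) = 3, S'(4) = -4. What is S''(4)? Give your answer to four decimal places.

-11.0833

Write M_i for S''(x_i). With h_i = 1, 3 and divided differences Δ_i = -4, 4/3, the continuity of S' gives the tridiagonal system
  1·M_0 + 8·M_1 + 3·M_2 = 6(Δ_1 - Δ_0) = 32
Clamped end conditions give two more equations: 2h_0·M_0 + h_0·M_1 = 6(Δ_0 - S'(0)) = -42 and h_1·M_1 + 2h_1·M_2 = 6(S'(4) - Δ_1) = -32.
Solving the tridiagonal system: M_0 = -107/4, M_1 = 23/2, M_2 = -133/12.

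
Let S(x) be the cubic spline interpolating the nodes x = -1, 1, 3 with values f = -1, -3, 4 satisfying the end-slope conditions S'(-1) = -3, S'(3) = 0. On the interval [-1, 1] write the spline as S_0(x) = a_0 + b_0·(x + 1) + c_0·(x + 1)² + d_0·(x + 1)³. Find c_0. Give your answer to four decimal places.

Let M_i = S''(x_i). Step sizes h_i = 2, 2; slopes of the chords Δ_i = (y_(i+1) - y_i)/h_i = -1, 7/2.
  2·M_0 + 8·M_1 + 2·M_2 = 6(Δ_1 - Δ_0) = 27
Clamped end conditions give two more equations: 2h_0·M_0 + h_0·M_1 = 6(Δ_0 - S'(-1)) = 12 and h_1·M_1 + 2h_1·M_2 = 6(S'(3) - Δ_1) = -21.
Hence M_0 = 3/8, M_1 = 21/4, M_2 = -63/8.
On [-1, 1], with S_0(x) = a_0 + b_0·(x + 1) + c_0·(x + 1)² + d_0·(x + 1)³: c_0 = M_0/2 = 3/16, d_0 = (M_1 - M_0)/(6h_0) = 13/32, b_0 = Δ_0 - h_0(2M_0 + M_1)/6 = -3.

0.1875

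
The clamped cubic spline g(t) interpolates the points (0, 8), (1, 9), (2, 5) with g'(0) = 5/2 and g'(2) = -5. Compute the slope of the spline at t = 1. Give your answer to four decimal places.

-1.6250

Put M_i = g'' at the i-th knot. Here h = (1, 1) and Δ = (1, -4), so the interior equations h_(i-1)·M_(i-1) + 2(h_(i-1)+h_i)·M_i + h_i·M_(i+1) = 6(Δ_i − Δ_(i-1)) read
  1·M_0 + 4·M_1 + 1·M_2 = 6(Δ_1 - Δ_0) = -30
Clamped end conditions give two more equations: 2h_0·M_0 + h_0·M_1 = 6(Δ_0 - g'(0)) = -9 and h_1·M_1 + 2h_1·M_2 = 6(g'(2) - Δ_1) = -6.
Solving: M_0 = -3/4, M_1 = -15/2, M_2 = 3/4.
On [1, 2], g'(t) = b_1 + 2c_1·(t - 1) + 3d_1·(t - 1)² with b_1 = Δ_1 - h_1(2M_1 + M_2)/6 = -13/8, c_1 = M_1/2 = -15/4, d_1 = (M_2 - M_1)/(6h_1) = 11/8. So g'(1) = -13/8.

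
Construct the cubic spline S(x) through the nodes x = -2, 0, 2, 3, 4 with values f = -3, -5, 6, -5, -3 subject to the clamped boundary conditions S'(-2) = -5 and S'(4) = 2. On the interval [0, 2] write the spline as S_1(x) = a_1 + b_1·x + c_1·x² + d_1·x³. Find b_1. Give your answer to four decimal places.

6.5119

Let m_i = S''(x_i). Step sizes h_i = 2, 2, 1, 1; slopes of the chords Δ_i = (y_(i+1) - y_i)/h_i = -1, 11/2, -11, 2.
  2·m_0 + 8·m_1 + 2·m_2 = 6(Δ_1 - Δ_0) = 39
  2·m_1 + 6·m_2 + 1·m_3 = 6(Δ_2 - Δ_1) = -99
  1·m_2 + 4·m_3 + 1·m_4 = 6(Δ_3 - Δ_2) = 78
Clamped end conditions give two more equations: 2h_0·m_0 + h_0·m_1 = 6(Δ_0 - S'(-2)) = 24 and h_3·m_3 + 2h_3·m_4 = 6(S'(4) - Δ_3) = 0.
Forward elimination and back-substitution give m_0 = 41/84, m_1 = 463/42, m_2 = -301/12, m_3 = 1237/42, m_4 = -1237/84.
On [0, 2], with S_1(x) = a_1 + b_1·x + c_1·x² + d_1·x³: c_1 = m_1/2 = 463/84, d_1 = (m_2 - m_1)/(6h_1) = -337/112, b_1 = Δ_1 - h_1(2m_1 + m_2)/6 = 547/84.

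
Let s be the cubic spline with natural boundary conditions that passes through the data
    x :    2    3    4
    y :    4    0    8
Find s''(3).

Let σ_i = s''(x_i). Step sizes h_i = 1, 1; slopes of the chords Δ_i = (y_(i+1) - y_i)/h_i = -4, 8.
  1·σ_0 + 4·σ_1 + 1·σ_2 = 6(Δ_1 - Δ_0) = 72
Natural end conditions: σ_0 = σ_2 = 0.
Solving: σ_0 = 0, σ_1 = 18, σ_2 = 0.

18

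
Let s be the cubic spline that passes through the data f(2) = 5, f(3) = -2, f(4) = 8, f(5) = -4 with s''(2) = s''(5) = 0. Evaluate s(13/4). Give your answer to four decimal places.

With M_i denoting the second derivative at x_i, h_i = 1, 1, 1, and Δ_i = (y_(i+1) − y_i)/h_i = -7, 10, -12:
  1·M_0 + 4·M_1 + 1·M_2 = 6(Δ_1 - Δ_0) = 102
  1·M_1 + 4·M_2 + 1·M_3 = 6(Δ_2 - Δ_1) = -132
Natural end conditions: M_0 = M_3 = 0.
Hence M_0 = 0, M_1 = 36, M_2 = -42, M_3 = 0.
On [3, 4], s(x) = -2 + 5·(x - 3) + 18·(x - 3)² - 13·(x - 3)³.
With (x - 3) = 1/4: s(13/4) = 11/64.

0.1719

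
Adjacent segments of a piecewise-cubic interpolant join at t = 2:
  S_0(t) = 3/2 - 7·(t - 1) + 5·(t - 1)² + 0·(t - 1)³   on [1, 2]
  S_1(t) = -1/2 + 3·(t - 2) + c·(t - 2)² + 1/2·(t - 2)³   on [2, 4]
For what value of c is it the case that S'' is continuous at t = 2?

5

S_0''(t) = 10 + 0·(t - 1), so S_0''(2) = 10. On the right, S_1''(2) = 2c, so c = 5.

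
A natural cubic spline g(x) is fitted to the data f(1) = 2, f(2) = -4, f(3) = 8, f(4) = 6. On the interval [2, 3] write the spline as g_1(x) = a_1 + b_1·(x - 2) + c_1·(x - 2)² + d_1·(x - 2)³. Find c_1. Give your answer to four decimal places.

17.2000

Write m_i for g''(x_i). With h_i = 1, 1, 1 and divided differences Δ_i = -6, 12, -2, the continuity of g' gives the tridiagonal system
  1·m_0 + 4·m_1 + 1·m_2 = 6(Δ_1 - Δ_0) = 108
  1·m_1 + 4·m_2 + 1·m_3 = 6(Δ_2 - Δ_1) = -84
Natural end conditions: m_0 = m_3 = 0.
Solving: m_0 = 0, m_1 = 172/5, m_2 = -148/5, m_3 = 0.
On [2, 3], with g_1(x) = a_1 + b_1·(x - 2) + c_1·(x - 2)² + d_1·(x - 2)³: c_1 = m_1/2 = 86/5, d_1 = (m_2 - m_1)/(6h_1) = -32/3, b_1 = Δ_1 - h_1(2m_1 + m_2)/6 = 82/15.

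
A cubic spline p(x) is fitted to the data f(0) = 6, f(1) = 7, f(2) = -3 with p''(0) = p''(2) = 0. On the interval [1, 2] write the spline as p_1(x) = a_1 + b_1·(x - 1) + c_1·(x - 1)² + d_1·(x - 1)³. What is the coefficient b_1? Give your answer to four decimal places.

-4.5000

Put m_i = p'' at the i-th knot. Here h = (1, 1) and Δ = (1, -10), so the interior equations h_(i-1)·m_(i-1) + 2(h_(i-1)+h_i)·m_i + h_i·m_(i+1) = 6(Δ_i − Δ_(i-1)) read
  1·m_0 + 4·m_1 + 1·m_2 = 6(Δ_1 - Δ_0) = -66
Natural end conditions: m_0 = m_2 = 0.
Hence m_0 = 0, m_1 = -33/2, m_2 = 0.
On [1, 2], with p_1(x) = a_1 + b_1·(x - 1) + c_1·(x - 1)² + d_1·(x - 1)³: c_1 = m_1/2 = -33/4, d_1 = (m_2 - m_1)/(6h_1) = 11/4, b_1 = Δ_1 - h_1(2m_1 + m_2)/6 = -9/2.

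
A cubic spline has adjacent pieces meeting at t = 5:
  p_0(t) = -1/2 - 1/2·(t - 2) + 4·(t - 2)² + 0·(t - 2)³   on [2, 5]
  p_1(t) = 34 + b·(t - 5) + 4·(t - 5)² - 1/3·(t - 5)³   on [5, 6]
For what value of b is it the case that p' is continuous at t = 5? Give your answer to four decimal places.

p_0'(t) = -1/2 + 8·(t - 2) + 0·(t - 2)², so p_0'(5) = 47/2. On the right, p_1'(5) = b, so b = 47/2.

23.5000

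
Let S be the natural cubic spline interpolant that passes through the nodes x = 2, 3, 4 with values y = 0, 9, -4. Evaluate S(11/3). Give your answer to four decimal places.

1.9630

Let m_i = S''(x_i). Step sizes h_i = 1, 1; slopes of the chords Δ_i = (y_(i+1) - y_i)/h_i = 9, -13.
  1·m_0 + 4·m_1 + 1·m_2 = 6(Δ_1 - Δ_0) = -132
Natural end conditions: m_0 = m_2 = 0.
Solving the tridiagonal system: m_0 = 0, m_1 = -33, m_2 = 0.
On [3, 4], S(x) = 9 - 2·(x - 3) - 33/2·(x - 3)² + 11/2·(x - 3)³.
With (x - 3) = 2/3: S(11/3) = 53/27.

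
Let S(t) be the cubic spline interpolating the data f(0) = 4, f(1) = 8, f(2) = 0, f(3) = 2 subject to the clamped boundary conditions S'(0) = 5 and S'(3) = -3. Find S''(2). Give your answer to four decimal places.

With σ_i denoting the second derivative at x_i, h_i = 1, 1, 1, and Δ_i = (y_(i+1) − y_i)/h_i = 4, -8, 2:
  1·σ_0 + 4·σ_1 + 1·σ_2 = 6(Δ_1 - Δ_0) = -72
  1·σ_1 + 4·σ_2 + 1·σ_3 = 6(Δ_2 - Δ_1) = 60
Clamped end conditions give two more equations: 2h_0·σ_0 + h_0·σ_1 = 6(Δ_0 - S'(0)) = -6 and h_2·σ_2 + 2h_2·σ_3 = 6(S'(3) - Δ_2) = -30.
Hence σ_0 = 166/15, σ_1 = -422/15, σ_2 = 442/15, σ_3 = -446/15.

29.4667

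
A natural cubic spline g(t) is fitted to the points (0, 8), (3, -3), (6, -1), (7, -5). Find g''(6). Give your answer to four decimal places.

Put σ_i = g'' at the i-th knot. Here h = (3, 3, 1) and Δ = (-11/3, 2/3, -4), so the interior equations h_(i-1)·σ_(i-1) + 2(h_(i-1)+h_i)·σ_i + h_i·σ_(i+1) = 6(Δ_i − Δ_(i-1)) read
  3·σ_0 + 12·σ_1 + 3·σ_2 = 6(Δ_1 - Δ_0) = 26
  3·σ_1 + 8·σ_2 + 1·σ_3 = 6(Δ_2 - Δ_1) = -28
Natural end conditions: σ_0 = σ_3 = 0.
Solving: σ_0 = 0, σ_1 = 292/87, σ_2 = -138/29, σ_3 = 0.

-4.7586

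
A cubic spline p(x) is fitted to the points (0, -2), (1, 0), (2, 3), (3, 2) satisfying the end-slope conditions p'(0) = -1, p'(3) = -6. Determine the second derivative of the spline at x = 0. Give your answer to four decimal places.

Put M_i = p'' at the i-th knot. Here h = (1, 1, 1) and Δ = (2, 3, -1), so the interior equations h_(i-1)·M_(i-1) + 2(h_(i-1)+h_i)·M_i + h_i·M_(i+1) = 6(Δ_i − Δ_(i-1)) read
  1·M_0 + 4·M_1 + 1·M_2 = 6(Δ_1 - Δ_0) = 6
  1·M_1 + 4·M_2 + 1·M_3 = 6(Δ_2 - Δ_1) = -24
Clamped end conditions give two more equations: 2h_0·M_0 + h_0·M_1 = 6(Δ_0 - p'(0)) = 18 and h_2·M_2 + 2h_2·M_3 = 6(p'(3) - Δ_2) = -30.
Solving the tridiagonal system: M_0 = 136/15, M_1 = -2/15, M_2 = -38/15, M_3 = -206/15.

9.0667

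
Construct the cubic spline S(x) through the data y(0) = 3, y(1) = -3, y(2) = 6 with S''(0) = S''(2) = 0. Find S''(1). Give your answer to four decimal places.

22.5000

Write σ_i for S''(x_i). With h_i = 1, 1 and divided differences Δ_i = -6, 9, the continuity of S' gives the tridiagonal system
  1·σ_0 + 4·σ_1 + 1·σ_2 = 6(Δ_1 - Δ_0) = 90
Natural end conditions: σ_0 = σ_2 = 0.
Forward elimination and back-substitution give σ_0 = 0, σ_1 = 45/2, σ_2 = 0.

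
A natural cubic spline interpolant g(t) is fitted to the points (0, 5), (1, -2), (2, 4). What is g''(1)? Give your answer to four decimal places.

19.5000

Put σ_i = g'' at the i-th knot. Here h = (1, 1) and Δ = (-7, 6), so the interior equations h_(i-1)·σ_(i-1) + 2(h_(i-1)+h_i)·σ_i + h_i·σ_(i+1) = 6(Δ_i − Δ_(i-1)) read
  1·σ_0 + 4·σ_1 + 1·σ_2 = 6(Δ_1 - Δ_0) = 78
Natural end conditions: σ_0 = σ_2 = 0.
Solving the tridiagonal system: σ_0 = 0, σ_1 = 39/2, σ_2 = 0.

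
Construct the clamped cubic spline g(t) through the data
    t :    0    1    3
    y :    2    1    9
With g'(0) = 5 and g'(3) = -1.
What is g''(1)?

With M_i denoting the second derivative at x_i, h_i = 1, 2, and Δ_i = (y_(i+1) − y_i)/h_i = -1, 4:
  1·M_0 + 6·M_1 + 2·M_2 = 6(Δ_1 - Δ_0) = 30
Clamped end conditions give two more equations: 2h_0·M_0 + h_0·M_1 = 6(Δ_0 - g'(0)) = -36 and h_1·M_1 + 2h_1·M_2 = 6(g'(3) - Δ_1) = -30.
Solving the tridiagonal system: M_0 = -25, M_1 = 14, M_2 = -29/2.

14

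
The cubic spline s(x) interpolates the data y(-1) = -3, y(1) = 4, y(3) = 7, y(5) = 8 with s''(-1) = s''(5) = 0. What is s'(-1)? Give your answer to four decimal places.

3.9667

With M_i denoting the second derivative at x_i, h_i = 2, 2, 2, and Δ_i = (y_(i+1) − y_i)/h_i = 7/2, 3/2, 1/2:
  2·M_0 + 8·M_1 + 2·M_2 = 6(Δ_1 - Δ_0) = -12
  2·M_1 + 8·M_2 + 2·M_3 = 6(Δ_2 - Δ_1) = -6
Natural end conditions: M_0 = M_3 = 0.
Solving the tridiagonal system: M_0 = 0, M_1 = -7/5, M_2 = -2/5, M_3 = 0.
On [-1, 1], s'(x) = b_0 + 2c_0·(x + 1) + 3d_0·(x + 1)² with b_0 = Δ_0 - h_0(2M_0 + M_1)/6 = 119/30, c_0 = M_0/2 = 0, d_0 = (M_1 - M_0)/(6h_0) = -7/60. So s'(-1) = 119/30.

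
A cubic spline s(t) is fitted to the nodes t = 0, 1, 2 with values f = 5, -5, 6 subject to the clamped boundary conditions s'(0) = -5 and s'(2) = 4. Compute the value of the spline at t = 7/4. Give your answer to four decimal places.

Let σ_i = s''(x_i). Step sizes h_i = 1, 1; slopes of the chords Δ_i = (y_(i+1) - y_i)/h_i = -10, 11.
  1·σ_0 + 4·σ_1 + 1·σ_2 = 6(Δ_1 - Δ_0) = 126
Clamped end conditions give two more equations: 2h_0·σ_0 + h_0·σ_1 = 6(Δ_0 - s'(0)) = -30 and h_1·σ_1 + 2h_1·σ_2 = 6(s'(2) - Δ_1) = -42.
Solving the tridiagonal system: σ_0 = -42, σ_1 = 54, σ_2 = -48.
On [1, 2], s(t) = -5 + 1·(t - 1) + 27·(t - 1)² - 17·(t - 1)³.
With (t - 1) = 3/4: s(7/4) = 241/64.

3.7656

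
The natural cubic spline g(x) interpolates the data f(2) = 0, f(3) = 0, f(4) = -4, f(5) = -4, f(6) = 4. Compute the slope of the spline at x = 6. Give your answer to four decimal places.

Put m_i = g'' at the i-th knot. Here h = (1, 1, 1, 1) and Δ = (0, -4, 0, 8), so the interior equations h_(i-1)·m_(i-1) + 2(h_(i-1)+h_i)·m_i + h_i·m_(i+1) = 6(Δ_i − Δ_(i-1)) read
  1·m_0 + 4·m_1 + 1·m_2 = 6(Δ_1 - Δ_0) = -24
  1·m_1 + 4·m_2 + 1·m_3 = 6(Δ_2 - Δ_1) = 24
  1·m_2 + 4·m_3 + 1·m_4 = 6(Δ_3 - Δ_2) = 48
Natural end conditions: m_0 = m_4 = 0.
Solving: m_0 = 0, m_1 = -51/7, m_2 = 36/7, m_3 = 75/7, m_4 = 0.
On [5, 6], g'(x) = b_3 + 2c_3·(x - 5) + 3d_3·(x - 5)² with b_3 = Δ_3 - h_3(2m_3 + m_4)/6 = 31/7, c_3 = m_3/2 = 75/14, d_3 = (m_4 - m_3)/(6h_3) = -25/14. So g'(6) = 137/14.

9.7857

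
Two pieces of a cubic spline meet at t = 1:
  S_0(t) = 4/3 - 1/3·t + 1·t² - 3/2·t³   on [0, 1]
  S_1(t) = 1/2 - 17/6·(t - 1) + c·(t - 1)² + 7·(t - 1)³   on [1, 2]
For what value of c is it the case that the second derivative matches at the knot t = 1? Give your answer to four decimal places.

-3.5000

S_0''(t) = 2 - 9·t, so S_0''(1) = -7. On the right, S_1''(1) = 2c, so c = -7/2.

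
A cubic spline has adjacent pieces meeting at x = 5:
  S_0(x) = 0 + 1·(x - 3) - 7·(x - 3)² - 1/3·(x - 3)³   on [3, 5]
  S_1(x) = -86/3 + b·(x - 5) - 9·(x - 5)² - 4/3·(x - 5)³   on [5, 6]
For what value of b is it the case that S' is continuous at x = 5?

-31

S_0'(x) = 1 - 14·(x - 3) - 1·(x - 3)², so S_0'(5) = -31. On the right, S_1'(5) = b, so b = -31.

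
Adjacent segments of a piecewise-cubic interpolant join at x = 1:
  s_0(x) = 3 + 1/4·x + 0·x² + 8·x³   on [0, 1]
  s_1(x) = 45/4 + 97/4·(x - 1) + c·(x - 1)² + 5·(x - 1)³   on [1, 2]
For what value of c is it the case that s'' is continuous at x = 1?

24

s_0''(x) = 0 + 48·x, so s_0''(1) = 48. On the right, s_1''(1) = 2c, so c = 24.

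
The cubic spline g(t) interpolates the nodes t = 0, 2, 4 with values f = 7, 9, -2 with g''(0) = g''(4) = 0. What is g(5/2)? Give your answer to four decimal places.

7.3164

Write M_i for g''(x_i). With h_i = 2, 2 and divided differences Δ_i = 1, -11/2, the continuity of g' gives the tridiagonal system
  2·M_0 + 8·M_1 + 2·M_2 = 6(Δ_1 - Δ_0) = -39
Natural end conditions: M_0 = M_2 = 0.
Solving: M_0 = 0, M_1 = -39/8, M_2 = 0.
On [2, 4], g(t) = 9 - 9/4·(t - 2) - 39/16·(t - 2)² + 13/32·(t - 2)³.
With (t - 2) = 1/2: g(5/2) = 1873/256.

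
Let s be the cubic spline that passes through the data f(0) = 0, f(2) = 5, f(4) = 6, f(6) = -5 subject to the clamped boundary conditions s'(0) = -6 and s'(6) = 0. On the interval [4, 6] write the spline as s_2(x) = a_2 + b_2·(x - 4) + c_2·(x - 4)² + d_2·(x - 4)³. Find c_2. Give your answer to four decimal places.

-3.2500

Write m_i for s''(x_i). With h_i = 2, 2, 2 and divided differences Δ_i = 5/2, 1/2, -11/2, the continuity of s' gives the tridiagonal system
  2·m_0 + 8·m_1 + 2·m_2 = 6(Δ_1 - Δ_0) = -12
  2·m_1 + 8·m_2 + 2·m_3 = 6(Δ_2 - Δ_1) = -36
Clamped end conditions give two more equations: 2h_0·m_0 + h_0·m_1 = 6(Δ_0 - s'(0)) = 51 and h_2·m_2 + 2h_2·m_3 = 6(s'(6) - Δ_2) = 33.
Solving: m_0 = 29/2, m_1 = -7/2, m_2 = -13/2, m_3 = 23/2.
On [4, 6], with s_2(x) = a_2 + b_2·(x - 4) + c_2·(x - 4)² + d_2·(x - 4)³: c_2 = m_2/2 = -13/4, d_2 = (m_3 - m_2)/(6h_2) = 3/2, b_2 = Δ_2 - h_2(2m_2 + m_3)/6 = -5.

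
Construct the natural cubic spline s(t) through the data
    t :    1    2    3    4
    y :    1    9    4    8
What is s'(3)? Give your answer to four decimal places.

Put σ_i = s'' at the i-th knot. Here h = (1, 1, 1) and Δ = (8, -5, 4), so the interior equations h_(i-1)·σ_(i-1) + 2(h_(i-1)+h_i)·σ_i + h_i·σ_(i+1) = 6(Δ_i − Δ_(i-1)) read
  1·σ_0 + 4·σ_1 + 1·σ_2 = 6(Δ_1 - Δ_0) = -78
  1·σ_1 + 4·σ_2 + 1·σ_3 = 6(Δ_2 - Δ_1) = 54
Natural end conditions: σ_0 = σ_3 = 0.
Hence σ_0 = 0, σ_1 = -122/5, σ_2 = 98/5, σ_3 = 0.
On [3, 4], s'(t) = b_2 + 2c_2·(t - 3) + 3d_2·(t - 3)² with b_2 = Δ_2 - h_2(2σ_2 + σ_3)/6 = -38/15, c_2 = σ_2/2 = 49/5, d_2 = (σ_3 - σ_2)/(6h_2) = -49/15. So s'(3) = -38/15.

-2.5333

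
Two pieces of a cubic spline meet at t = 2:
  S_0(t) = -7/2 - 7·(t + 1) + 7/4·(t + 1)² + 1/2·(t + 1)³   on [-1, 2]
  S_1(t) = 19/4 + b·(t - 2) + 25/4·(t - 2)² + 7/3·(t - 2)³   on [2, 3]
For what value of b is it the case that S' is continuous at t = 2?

17

S_0'(t) = -7 + 7/2·(t + 1) + 3/2·(t + 1)², so S_0'(2) = 17. On the right, S_1'(2) = b, so b = 17.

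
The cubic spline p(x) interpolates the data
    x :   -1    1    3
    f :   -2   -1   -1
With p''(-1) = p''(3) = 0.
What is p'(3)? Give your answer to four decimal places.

Let m_i = p''(x_i). Step sizes h_i = 2, 2; slopes of the chords Δ_i = (y_(i+1) - y_i)/h_i = 1/2, 0.
  2·m_0 + 8·m_1 + 2·m_2 = 6(Δ_1 - Δ_0) = -3
Natural end conditions: m_0 = m_2 = 0.
Solving: m_0 = 0, m_1 = -3/8, m_2 = 0.
On [1, 3], p'(x) = b_1 + 2c_1·(x - 1) + 3d_1·(x - 1)² with b_1 = Δ_1 - h_1(2m_1 + m_2)/6 = 1/4, c_1 = m_1/2 = -3/16, d_1 = (m_2 - m_1)/(6h_1) = 1/32. So p'(3) = -1/8.

-0.1250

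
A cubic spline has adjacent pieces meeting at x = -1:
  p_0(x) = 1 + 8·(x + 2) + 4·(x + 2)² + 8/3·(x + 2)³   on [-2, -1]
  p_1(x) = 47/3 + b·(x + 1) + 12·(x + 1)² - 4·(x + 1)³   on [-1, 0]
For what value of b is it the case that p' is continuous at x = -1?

24

p_0'(x) = 8 + 8·(x + 2) + 8·(x + 2)², so p_0'(-1) = 24. On the right, p_1'(-1) = b, so b = 24.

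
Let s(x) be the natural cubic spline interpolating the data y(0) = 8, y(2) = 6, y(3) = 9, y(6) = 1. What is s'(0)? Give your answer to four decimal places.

With M_i denoting the second derivative at x_i, h_i = 2, 1, 3, and Δ_i = (y_(i+1) − y_i)/h_i = -1, 3, -8/3:
  2·M_0 + 6·M_1 + 1·M_2 = 6(Δ_1 - Δ_0) = 24
  1·M_1 + 8·M_2 + 3·M_3 = 6(Δ_2 - Δ_1) = -34
Natural end conditions: M_0 = M_3 = 0.
Solving: M_0 = 0, M_1 = 226/47, M_2 = -228/47, M_3 = 0.
On [0, 2], s'(x) = b_0 + 2c_0·x + 3d_0·x² with b_0 = Δ_0 - h_0(2M_0 + M_1)/6 = -367/141, c_0 = M_0/2 = 0, d_0 = (M_1 - M_0)/(6h_0) = 113/282. So s'(0) = -367/141.

-2.6028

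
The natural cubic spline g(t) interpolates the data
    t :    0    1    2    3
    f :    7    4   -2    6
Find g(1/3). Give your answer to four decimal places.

With M_i denoting the second derivative at x_i, h_i = 1, 1, 1, and Δ_i = (y_(i+1) − y_i)/h_i = -3, -6, 8:
  1·M_0 + 4·M_1 + 1·M_2 = 6(Δ_1 - Δ_0) = -18
  1·M_1 + 4·M_2 + 1·M_3 = 6(Δ_2 - Δ_1) = 84
Natural end conditions: M_0 = M_3 = 0.
Solving: M_0 = 0, M_1 = -52/5, M_2 = 118/5, M_3 = 0.
On [0, 1], g(t) = 7 - 19/15·t + 0·t² - 26/15·t³.
With t = 1/3: g(1/3) = 2638/405.

6.5136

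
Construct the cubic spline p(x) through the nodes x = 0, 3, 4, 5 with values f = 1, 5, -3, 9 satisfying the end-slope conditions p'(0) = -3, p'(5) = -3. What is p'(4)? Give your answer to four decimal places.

6.3793

With m_i denoting the second derivative at x_i, h_i = 3, 1, 1, and Δ_i = (y_(i+1) − y_i)/h_i = 4/3, -8, 12:
  3·m_0 + 8·m_1 + 1·m_2 = 6(Δ_1 - Δ_0) = -56
  1·m_1 + 4·m_2 + 1·m_3 = 6(Δ_2 - Δ_1) = 120
Clamped end conditions give two more equations: 2h_0·m_0 + h_0·m_1 = 6(Δ_0 - p'(0)) = 26 and h_2·m_2 + 2h_2·m_3 = 6(p'(5) - Δ_2) = -90.
Forward elimination and back-substitution give m_0 = 1190/87, m_1 = -542/29, m_2 = 1522/29, m_3 = -2066/29.
On [4, 5], p'(x) = b_2 + 2c_2·(x - 4) + 3d_2·(x - 4)² with b_2 = Δ_2 - h_2(2m_2 + m_3)/6 = 185/29, c_2 = m_2/2 = 761/29, d_2 = (m_3 - m_2)/(6h_2) = -598/29. So p'(4) = 185/29.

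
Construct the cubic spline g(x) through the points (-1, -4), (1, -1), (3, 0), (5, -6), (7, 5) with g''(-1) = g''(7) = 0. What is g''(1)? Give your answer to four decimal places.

0.4018

Put M_i = g'' at the i-th knot. Here h = (2, 2, 2, 2) and Δ = (3/2, 1/2, -3, 11/2), so the interior equations h_(i-1)·M_(i-1) + 2(h_(i-1)+h_i)·M_i + h_i·M_(i+1) = 6(Δ_i − Δ_(i-1)) read
  2·M_0 + 8·M_1 + 2·M_2 = 6(Δ_1 - Δ_0) = -6
  2·M_1 + 8·M_2 + 2·M_3 = 6(Δ_2 - Δ_1) = -21
  2·M_2 + 8·M_3 + 2·M_4 = 6(Δ_3 - Δ_2) = 51
Natural end conditions: M_0 = M_4 = 0.
Solving the tridiagonal system: M_0 = 0, M_1 = 45/112, M_2 = -129/28, M_3 = 843/112, M_4 = 0.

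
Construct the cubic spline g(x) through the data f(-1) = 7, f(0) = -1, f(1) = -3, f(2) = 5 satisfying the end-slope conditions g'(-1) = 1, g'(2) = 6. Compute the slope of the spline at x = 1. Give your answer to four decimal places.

Put σ_i = g'' at the i-th knot. Here h = (1, 1, 1) and Δ = (-8, -2, 8), so the interior equations h_(i-1)·σ_(i-1) + 2(h_(i-1)+h_i)·σ_i + h_i·σ_(i+1) = 6(Δ_i − Δ_(i-1)) read
  1·σ_0 + 4·σ_1 + 1·σ_2 = 6(Δ_1 - Δ_0) = 36
  1·σ_1 + 4·σ_2 + 1·σ_3 = 6(Δ_2 - Δ_1) = 60
Clamped end conditions give two more equations: 2h_0·σ_0 + h_0·σ_1 = 6(Δ_0 - g'(-1)) = -54 and h_2·σ_2 + 2h_2·σ_3 = 6(g'(2) - Δ_2) = -12.
Solving: σ_0 = -508/15, σ_1 = 206/15, σ_2 = 224/15, σ_3 = -202/15.
On [1, 2], g'(x) = b_2 + 2c_2·(x - 1) + 3d_2·(x - 1)² with b_2 = Δ_2 - h_2(2σ_2 + σ_3)/6 = 79/15, c_2 = σ_2/2 = 112/15, d_2 = (σ_3 - σ_2)/(6h_2) = -71/15. So g'(1) = 79/15.

5.2667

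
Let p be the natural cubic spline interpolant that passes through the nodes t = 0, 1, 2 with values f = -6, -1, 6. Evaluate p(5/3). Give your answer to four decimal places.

3.5185

Write M_i for p''(x_i). With h_i = 1, 1 and divided differences Δ_i = 5, 7, the continuity of p' gives the tridiagonal system
  1·M_0 + 4·M_1 + 1·M_2 = 6(Δ_1 - Δ_0) = 12
Natural end conditions: M_0 = M_2 = 0.
Hence M_0 = 0, M_1 = 3, M_2 = 0.
On [1, 2], p(t) = -1 + 6·(t - 1) + 3/2·(t - 1)² - 1/2·(t - 1)³.
With (t - 1) = 2/3: p(5/3) = 95/27.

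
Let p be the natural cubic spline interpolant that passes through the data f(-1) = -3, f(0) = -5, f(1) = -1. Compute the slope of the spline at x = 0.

Put M_i = p'' at the i-th knot. Here h = (1, 1) and Δ = (-2, 4), so the interior equations h_(i-1)·M_(i-1) + 2(h_(i-1)+h_i)·M_i + h_i·M_(i+1) = 6(Δ_i − Δ_(i-1)) read
  1·M_0 + 4·M_1 + 1·M_2 = 6(Δ_1 - Δ_0) = 36
Natural end conditions: M_0 = M_2 = 0.
Hence M_0 = 0, M_1 = 9, M_2 = 0.
On [0, 1], p'(x) = b_1 + 2c_1·x + 3d_1·x² with b_1 = Δ_1 - h_1(2M_1 + M_2)/6 = 1, c_1 = M_1/2 = 9/2, d_1 = (M_2 - M_1)/(6h_1) = -3/2. So p'(0) = 1.

1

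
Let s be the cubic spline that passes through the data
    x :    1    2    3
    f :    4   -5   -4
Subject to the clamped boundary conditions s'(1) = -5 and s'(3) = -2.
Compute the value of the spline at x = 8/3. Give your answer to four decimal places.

Let M_i = s''(x_i). Step sizes h_i = 1, 1; slopes of the chords Δ_i = (y_(i+1) - y_i)/h_i = -9, 1.
  1·M_0 + 4·M_1 + 1·M_2 = 6(Δ_1 - Δ_0) = 60
Clamped end conditions give two more equations: 2h_0·M_0 + h_0·M_1 = 6(Δ_0 - s'(1)) = -24 and h_1·M_1 + 2h_1·M_2 = 6(s'(3) - Δ_1) = -18.
Hence M_0 = -51/2, M_1 = 27, M_2 = -45/2.
On [2, 3], s(x) = -5 - 17/4·(x - 2) + 27/2·(x - 2)² - 33/4·(x - 2)³.
With (x - 2) = 2/3: s(8/3) = -77/18.

-4.2778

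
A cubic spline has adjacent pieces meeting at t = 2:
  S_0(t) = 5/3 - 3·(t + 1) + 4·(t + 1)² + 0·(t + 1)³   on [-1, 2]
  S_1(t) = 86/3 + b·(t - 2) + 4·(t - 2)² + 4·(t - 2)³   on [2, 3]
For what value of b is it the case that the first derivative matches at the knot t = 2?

21

S_0'(t) = -3 + 8·(t + 1) + 0·(t + 1)², so S_0'(2) = 21. On the right, S_1'(2) = b, so b = 21.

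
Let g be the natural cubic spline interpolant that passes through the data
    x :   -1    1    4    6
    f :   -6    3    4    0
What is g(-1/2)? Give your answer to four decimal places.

With σ_i denoting the second derivative at x_i, h_i = 2, 3, 2, and Δ_i = (y_(i+1) − y_i)/h_i = 9/2, 1/3, -2:
  2·σ_0 + 10·σ_1 + 3·σ_2 = 6(Δ_1 - Δ_0) = -25
  3·σ_1 + 10·σ_2 + 2·σ_3 = 6(Δ_2 - Δ_1) = -14
Natural end conditions: σ_0 = σ_3 = 0.
Solving the tridiagonal system: σ_0 = 0, σ_1 = -16/7, σ_2 = -5/7, σ_3 = 0.
On [-1, 1], g(x) = -6 + 221/42·(x + 1) + 0·(x + 1)² - 4/21·(x + 1)³.
With (x + 1) = 1/2: g(-1/2) = -95/28.

-3.3929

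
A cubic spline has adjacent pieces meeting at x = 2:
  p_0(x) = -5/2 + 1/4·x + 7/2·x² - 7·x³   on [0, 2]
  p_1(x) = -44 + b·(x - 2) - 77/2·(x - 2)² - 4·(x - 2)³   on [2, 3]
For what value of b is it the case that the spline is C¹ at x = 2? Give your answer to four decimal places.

-69.7500

p_0'(x) = 1/4 + 7·x - 21·x², so p_0'(2) = -279/4. On the right, p_1'(2) = b, so b = -279/4.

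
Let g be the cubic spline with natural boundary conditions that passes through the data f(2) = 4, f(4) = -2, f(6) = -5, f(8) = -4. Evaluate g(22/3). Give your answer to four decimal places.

-4.5901

Put M_i = g'' at the i-th knot. Here h = (2, 2, 2) and Δ = (-3, -3/2, 1/2), so the interior equations h_(i-1)·M_(i-1) + 2(h_(i-1)+h_i)·M_i + h_i·M_(i+1) = 6(Δ_i − Δ_(i-1)) read
  2·M_0 + 8·M_1 + 2·M_2 = 6(Δ_1 - Δ_0) = 9
  2·M_1 + 8·M_2 + 2·M_3 = 6(Δ_2 - Δ_1) = 12
Natural end conditions: M_0 = M_3 = 0.
Solving the tridiagonal system: M_0 = 0, M_1 = 4/5, M_2 = 13/10, M_3 = 0.
On [6, 8], g(x) = -5 - 11/30·(x - 6) + 13/20·(x - 6)² - 13/120·(x - 6)³.
With (x - 6) = 4/3: g(22/3) = -1859/405.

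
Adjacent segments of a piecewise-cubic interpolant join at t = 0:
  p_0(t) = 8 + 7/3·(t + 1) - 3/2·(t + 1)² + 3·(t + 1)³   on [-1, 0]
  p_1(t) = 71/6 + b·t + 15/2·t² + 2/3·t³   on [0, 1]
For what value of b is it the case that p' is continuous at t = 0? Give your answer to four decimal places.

8.3333

p_0'(t) = 7/3 - 3·(t + 1) + 9·(t + 1)², so p_0'(0) = 25/3. On the right, p_1'(0) = b, so b = 25/3.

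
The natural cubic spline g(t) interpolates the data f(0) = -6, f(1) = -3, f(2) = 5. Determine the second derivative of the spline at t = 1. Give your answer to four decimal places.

Put M_i = g'' at the i-th knot. Here h = (1, 1) and Δ = (3, 8), so the interior equations h_(i-1)·M_(i-1) + 2(h_(i-1)+h_i)·M_i + h_i·M_(i+1) = 6(Δ_i − Δ_(i-1)) read
  1·M_0 + 4·M_1 + 1·M_2 = 6(Δ_1 - Δ_0) = 30
Natural end conditions: M_0 = M_2 = 0.
Hence M_0 = 0, M_1 = 15/2, M_2 = 0.

7.5000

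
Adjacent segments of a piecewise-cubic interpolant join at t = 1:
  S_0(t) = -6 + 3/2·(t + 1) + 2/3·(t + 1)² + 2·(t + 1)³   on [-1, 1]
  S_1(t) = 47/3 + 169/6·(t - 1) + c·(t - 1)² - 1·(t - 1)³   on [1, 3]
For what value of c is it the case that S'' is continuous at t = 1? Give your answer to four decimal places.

S_0''(t) = 4/3 + 12·(t + 1), so S_0''(1) = 76/3. On the right, S_1''(1) = 2c, so c = 38/3.

12.6667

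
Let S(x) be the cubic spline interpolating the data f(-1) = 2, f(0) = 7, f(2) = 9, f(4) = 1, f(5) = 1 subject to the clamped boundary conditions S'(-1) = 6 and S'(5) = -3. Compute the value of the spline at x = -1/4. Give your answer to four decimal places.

Let σ_i = S''(x_i). Step sizes h_i = 1, 2, 2, 1; slopes of the chords Δ_i = (y_(i+1) - y_i)/h_i = 5, 1, -4, 0.
  1·σ_0 + 6·σ_1 + 2·σ_2 = 6(Δ_1 - Δ_0) = -24
  2·σ_1 + 8·σ_2 + 2·σ_3 = 6(Δ_2 - Δ_1) = -30
  2·σ_2 + 6·σ_3 + 1·σ_4 = 6(Δ_3 - Δ_2) = 24
Clamped end conditions give two more equations: 2h_0·σ_0 + h_0·σ_1 = 6(Δ_0 - S'(-1)) = -6 and h_3·σ_3 + 2h_3·σ_4 = 6(S'(5) - Δ_3) = -18.
Solving the tridiagonal system: σ_0 = -45/22, σ_1 = -21/11, σ_2 = -21/4, σ_3 = 87/11, σ_4 = -285/22.
On [-1, 0], S(x) = 2 + 6·(x + 1) - 45/44·(x + 1)² + 1/44·(x + 1)³.
With (x + 1) = 3/4: S(-1/4) = 16711/2816.

5.9343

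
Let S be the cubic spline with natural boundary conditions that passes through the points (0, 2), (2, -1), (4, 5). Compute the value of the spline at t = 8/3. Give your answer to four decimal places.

With σ_i denoting the second derivative at x_i, h_i = 2, 2, and Δ_i = (y_(i+1) − y_i)/h_i = -3/2, 3:
  2·σ_0 + 8·σ_1 + 2·σ_2 = 6(Δ_1 - Δ_0) = 27
Natural end conditions: σ_0 = σ_2 = 0.
Solving: σ_0 = 0, σ_1 = 27/8, σ_2 = 0.
On [2, 4], S(t) = -1 + 3/4·(t - 2) + 27/16·(t - 2)² - 9/32·(t - 2)³.
With (t - 2) = 2/3: S(8/3) = 1/6.

0.1667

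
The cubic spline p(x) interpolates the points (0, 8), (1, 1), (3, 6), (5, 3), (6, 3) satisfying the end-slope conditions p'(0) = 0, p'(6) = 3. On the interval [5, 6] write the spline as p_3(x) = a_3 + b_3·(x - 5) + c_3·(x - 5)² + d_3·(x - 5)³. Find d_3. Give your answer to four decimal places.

Write m_i for p''(x_i). With h_i = 1, 2, 2, 1 and divided differences Δ_i = -7, 5/2, -3/2, 0, the continuity of p' gives the tridiagonal system
  1·m_0 + 6·m_1 + 2·m_2 = 6(Δ_1 - Δ_0) = 57
  2·m_1 + 8·m_2 + 2·m_3 = 6(Δ_2 - Δ_1) = -24
  2·m_2 + 6·m_3 + 1·m_4 = 6(Δ_3 - Δ_2) = 9
Clamped end conditions give two more equations: 2h_0·m_0 + h_0·m_1 = 6(Δ_0 - p'(0)) = -42 and h_3·m_3 + 2h_3·m_4 = 6(p'(6) - Δ_3) = 18.
Hence m_0 = -325/11, m_1 = 188/11, m_2 = -8, m_3 = 32/11, m_4 = 83/11.
On [5, 6], with p_3(x) = a_3 + b_3·(x - 5) + c_3·(x - 5)² + d_3·(x - 5)³: c_3 = m_3/2 = 16/11, d_3 = (m_4 - m_3)/(6h_3) = 17/22, b_3 = Δ_3 - h_3(2m_3 + m_4)/6 = -49/22.

0.7727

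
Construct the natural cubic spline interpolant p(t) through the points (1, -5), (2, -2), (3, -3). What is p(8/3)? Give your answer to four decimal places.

-2.3704

With σ_i denoting the second derivative at x_i, h_i = 1, 1, and Δ_i = (y_(i+1) − y_i)/h_i = 3, -1:
  1·σ_0 + 4·σ_1 + 1·σ_2 = 6(Δ_1 - Δ_0) = -24
Natural end conditions: σ_0 = σ_2 = 0.
Forward elimination and back-substitution give σ_0 = 0, σ_1 = -6, σ_2 = 0.
On [2, 3], p(t) = -2 + 1·(t - 2) - 3·(t - 2)² + 1·(t - 2)³.
With (t - 2) = 2/3: p(8/3) = -64/27.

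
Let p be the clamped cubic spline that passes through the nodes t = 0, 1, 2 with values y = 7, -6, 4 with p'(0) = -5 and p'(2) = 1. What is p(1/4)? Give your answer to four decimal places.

With m_i denoting the second derivative at x_i, h_i = 1, 1, and Δ_i = (y_(i+1) − y_i)/h_i = -13, 10:
  1·m_0 + 4·m_1 + 1·m_2 = 6(Δ_1 - Δ_0) = 138
Clamped end conditions give two more equations: 2h_0·m_0 + h_0·m_1 = 6(Δ_0 - p'(0)) = -48 and h_1·m_1 + 2h_1·m_2 = 6(p'(2) - Δ_1) = -54.
Solving: m_0 = -111/2, m_1 = 63, m_2 = -117/2.
On [0, 1], p(t) = 7 - 5·t - 111/4·t² + 79/4·t³.
With t = 1/4: p(1/4) = 1107/256.

4.3242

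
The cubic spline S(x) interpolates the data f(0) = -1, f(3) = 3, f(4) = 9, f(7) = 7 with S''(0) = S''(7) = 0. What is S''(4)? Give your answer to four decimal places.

-5.5238

Write M_i for S''(x_i). With h_i = 3, 1, 3 and divided differences Δ_i = 4/3, 6, -2/3, the continuity of S' gives the tridiagonal system
  3·M_0 + 8·M_1 + 1·M_2 = 6(Δ_1 - Δ_0) = 28
  1·M_1 + 8·M_2 + 3·M_3 = 6(Δ_2 - Δ_1) = -40
Natural end conditions: M_0 = M_3 = 0.
Forward elimination and back-substitution give M_0 = 0, M_1 = 88/21, M_2 = -116/21, M_3 = 0.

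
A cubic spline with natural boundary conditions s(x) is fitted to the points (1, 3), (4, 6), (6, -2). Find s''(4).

-3

Put m_i = s'' at the i-th knot. Here h = (3, 2) and Δ = (1, -4), so the interior equations h_(i-1)·m_(i-1) + 2(h_(i-1)+h_i)·m_i + h_i·m_(i+1) = 6(Δ_i − Δ_(i-1)) read
  3·m_0 + 10·m_1 + 2·m_2 = 6(Δ_1 - Δ_0) = -30
Natural end conditions: m_0 = m_2 = 0.
Solving: m_0 = 0, m_1 = -3, m_2 = 0.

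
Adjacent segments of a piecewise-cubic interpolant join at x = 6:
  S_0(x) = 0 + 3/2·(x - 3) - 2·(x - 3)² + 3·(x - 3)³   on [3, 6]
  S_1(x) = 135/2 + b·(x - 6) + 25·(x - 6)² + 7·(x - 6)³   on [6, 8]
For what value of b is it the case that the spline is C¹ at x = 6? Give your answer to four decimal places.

S_0'(x) = 3/2 - 4·(x - 3) + 9·(x - 3)², so S_0'(6) = 141/2. On the right, S_1'(6) = b, so b = 141/2.

70.5000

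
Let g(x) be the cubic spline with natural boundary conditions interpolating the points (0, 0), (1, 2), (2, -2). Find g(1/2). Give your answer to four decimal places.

1.5625

Write σ_i for g''(x_i). With h_i = 1, 1 and divided differences Δ_i = 2, -4, the continuity of g' gives the tridiagonal system
  1·σ_0 + 4·σ_1 + 1·σ_2 = 6(Δ_1 - Δ_0) = -36
Natural end conditions: σ_0 = σ_2 = 0.
Solving the tridiagonal system: σ_0 = 0, σ_1 = -9, σ_2 = 0.
On [0, 1], g(x) = 0 + 7/2·x + 0·x² - 3/2·x³.
With x = 1/2: g(1/2) = 25/16.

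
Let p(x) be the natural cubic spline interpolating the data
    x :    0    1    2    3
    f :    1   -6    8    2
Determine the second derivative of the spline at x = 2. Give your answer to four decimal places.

Put M_i = p'' at the i-th knot. Here h = (1, 1, 1) and Δ = (-7, 14, -6), so the interior equations h_(i-1)·M_(i-1) + 2(h_(i-1)+h_i)·M_i + h_i·M_(i+1) = 6(Δ_i − Δ_(i-1)) read
  1·M_0 + 4·M_1 + 1·M_2 = 6(Δ_1 - Δ_0) = 126
  1·M_1 + 4·M_2 + 1·M_3 = 6(Δ_2 - Δ_1) = -120
Natural end conditions: M_0 = M_3 = 0.
Solving the tridiagonal system: M_0 = 0, M_1 = 208/5, M_2 = -202/5, M_3 = 0.

-40.4000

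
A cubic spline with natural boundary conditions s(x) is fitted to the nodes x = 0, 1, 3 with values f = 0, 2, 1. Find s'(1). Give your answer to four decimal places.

1.1667

Let m_i = s''(x_i). Step sizes h_i = 1, 2; slopes of the chords Δ_i = (y_(i+1) - y_i)/h_i = 2, -1/2.
  1·m_0 + 6·m_1 + 2·m_2 = 6(Δ_1 - Δ_0) = -15
Natural end conditions: m_0 = m_2 = 0.
Forward elimination and back-substitution give m_0 = 0, m_1 = -5/2, m_2 = 0.
On [1, 3], s'(x) = b_1 + 2c_1·(x - 1) + 3d_1·(x - 1)² with b_1 = Δ_1 - h_1(2m_1 + m_2)/6 = 7/6, c_1 = m_1/2 = -5/4, d_1 = (m_2 - m_1)/(6h_1) = 5/24. So s'(1) = 7/6.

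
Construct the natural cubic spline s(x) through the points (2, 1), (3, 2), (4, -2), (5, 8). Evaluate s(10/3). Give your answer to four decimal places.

0.3012

With M_i denoting the second derivative at x_i, h_i = 1, 1, 1, and Δ_i = (y_(i+1) − y_i)/h_i = 1, -4, 10:
  1·M_0 + 4·M_1 + 1·M_2 = 6(Δ_1 - Δ_0) = -30
  1·M_1 + 4·M_2 + 1·M_3 = 6(Δ_2 - Δ_1) = 84
Natural end conditions: M_0 = M_3 = 0.
Hence M_0 = 0, M_1 = -68/5, M_2 = 122/5, M_3 = 0.
On [3, 4], s(x) = 2 - 53/15·(x - 3) - 34/5·(x - 3)² + 19/3·(x - 3)³.
With (x - 3) = 1/3: s(10/3) = 122/405.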